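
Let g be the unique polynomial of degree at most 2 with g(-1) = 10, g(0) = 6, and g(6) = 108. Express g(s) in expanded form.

Using the Lagrange interpolation formula with nodes -1, 0, 6:
  L_0(s) = s(s - 6) / 7
  L_1(s) = (s + 1)(s - 6) / -6
  L_2(s) = (s + 1)s / 42
Then g(s) = 10·L_0(s) + 6·L_1(s) + 108·L_2(s).
Expanding and collecting terms gives g(s) = 3s^2 - s + 6.
Check: g(6) = 108. ✓

g(s) = 3s^2 - s + 6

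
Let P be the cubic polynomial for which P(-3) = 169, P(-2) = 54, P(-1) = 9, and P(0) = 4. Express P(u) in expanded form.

P(u) = -5u^3 + 5u^2 + 5u + 4

Write P(u) = au^3 + bu^2 + cu + d. Substituting each data point gives a linear system:
  -27a + 9b - 3c + d = 169
  -8a + 4b - 2c + d = 54
  -a + b - c + d = 9
  d = 4
Solving the system yields a = -5, b = 5, c = 5, d = 4.
So P(u) = -5u³ + 5u² + 5u + 4.
Check: P(-1) = 9. ✓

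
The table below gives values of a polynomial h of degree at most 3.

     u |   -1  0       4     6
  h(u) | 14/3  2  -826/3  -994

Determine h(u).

Write h(u) = au^3 + bu^2 + cu + d. Substituting each data point gives a linear system:
  -a + b - c + d = 14/3
  d = 2
  64a + 16b + 4c + d = -826/3
  216a + 36b + 6c + d = -994
Solving the system yields a = -5, b = 5/3, c = 4, d = 2.
So h(u) = -5u^3 + (5/3)u^2 + 4u + 2.
Check: h(6) = -994. ✓

h(u) = -5u^3 + (5/3)u^2 + 4u + 2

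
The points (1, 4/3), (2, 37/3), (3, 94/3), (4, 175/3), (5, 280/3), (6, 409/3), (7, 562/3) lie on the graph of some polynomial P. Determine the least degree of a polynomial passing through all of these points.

Forward differences of the values at t = 1, 2, 3, 4, 5, 6, 7:
  P  : 4/3  37/3  94/3  175/3  280/3  409/3  562/3
  Δ  : 11  19  27  35  43  51
  Δ^2: 8  8  8  8  8
  Δ^3: 0  0  0  0
  Δ^4: 0  0  0
  Δ^5: 0  0
  Δ^6: 0
The second differences are constant (8) and nonzero, while all higher differences vanish, so the minimal degree is 2.

2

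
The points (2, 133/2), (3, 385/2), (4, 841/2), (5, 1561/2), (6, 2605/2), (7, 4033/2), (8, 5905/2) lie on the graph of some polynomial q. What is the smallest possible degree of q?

3

Forward differences of the values at u = 2, 3, 4, 5, 6, 7, 8:
  q  : 133/2  385/2  841/2  1561/2  2605/2  4033/2  5905/2
  Δ  : 126  228  360  522  714  936
  Δ^2: 102  132  162  192  222
  Δ^3: 30  30  30  30
  Δ^4: 0  0  0
  Δ^5: 0  0
  Δ^6: 0
The third differences are constant (30) and nonzero, while all higher differences vanish, so the minimal degree is 3.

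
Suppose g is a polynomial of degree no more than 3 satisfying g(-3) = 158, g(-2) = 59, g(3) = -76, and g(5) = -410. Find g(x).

g(x) = -4x^3 + 4x^2 - 3x + 5

Write g(x) = ax^3 + bx^2 + cx + d. Substituting each data point gives a linear system:
  -27a + 9b - 3c + d = 158
  -8a + 4b - 2c + d = 59
  27a + 9b + 3c + d = -76
  125a + 25b + 5c + d = -410
Solving the system yields a = -4, b = 4, c = -3, d = 5.
So g(x) = -4x³ + 4x² - 3x + 5.
Check: g(-3) = 158. ✓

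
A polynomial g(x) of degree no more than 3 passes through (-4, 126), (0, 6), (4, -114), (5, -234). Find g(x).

g(x) = -2x^3 + 2x + 6

Write g(x) = ax^3 + bx^2 + cx + d. Substituting each data point gives a linear system:
  -64a + 16b - 4c + d = 126
  d = 6
  64a + 16b + 4c + d = -114
  125a + 25b + 5c + d = -234
Solving the system yields a = -2, b = 0, c = 2, d = 6.
So g(x) = -2x^3 + 2x + 6.
Check: g(0) = 6. ✓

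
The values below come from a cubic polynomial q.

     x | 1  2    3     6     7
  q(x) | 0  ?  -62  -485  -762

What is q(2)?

The 4 known points determine the degree-3 polynomial uniquely.
Write q(x) = ax^3 + bx^2 + cx + d. Substituting each data point gives a linear system:
  a + b + c + d = 0
  27a + 9b + 3c + d = -62
  216a + 36b + 6c + d = -485
  343a + 49b + 7c + d = -762
Solving the system yields a = -2, b = -2, c = 3, d = 1.
So q(x) = -2x^3 - 2x^2 + 3x + 1.
Then q(2) = -17.

-17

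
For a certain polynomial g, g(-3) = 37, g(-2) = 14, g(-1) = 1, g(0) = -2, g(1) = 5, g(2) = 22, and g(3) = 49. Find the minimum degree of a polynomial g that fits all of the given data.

Forward differences of the values at s = -3, -2, -1, 0, 1, 2, 3:
  g  : 37  14  1  -2  5  22  49
  Δ  : -23  -13  -3  7  17  27
  Δ^2: 10  10  10  10  10
  Δ^3: 0  0  0  0
  Δ^4: 0  0  0
  Δ^5: 0  0
  Δ^6: 0
The second differences are constant (10) and nonzero, while all higher differences vanish, so the minimal degree is 2.

2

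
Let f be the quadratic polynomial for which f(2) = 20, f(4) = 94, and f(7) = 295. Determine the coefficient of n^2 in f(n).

6

Write f(n) = an^2 + bn + c. Substituting each data point gives a linear system:
  4a + 2b + c = 20
  16a + 4b + c = 94
  49a + 7b + c = 295
Solving the system yields a = 6, b = 1, c = -6.
So f(n) = 6n² + n - 6.
The leading coefficient is 6.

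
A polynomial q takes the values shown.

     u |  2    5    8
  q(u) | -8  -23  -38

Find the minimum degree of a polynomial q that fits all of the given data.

Forward differences of the values at u = 2, 5, 8:
  q  : -8  -23  -38
  Δ  : -15  -15
  Δ^2: 0
The first differences are constant (-15) and nonzero, while all higher differences vanish, so the minimal degree is 1.

1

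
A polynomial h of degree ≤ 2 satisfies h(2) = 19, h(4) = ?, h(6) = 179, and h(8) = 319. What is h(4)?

79

The 3 known points determine the degree-2 polynomial uniquely.
Write h(s) = as^2 + bs + c. Substituting each data point gives a linear system:
  4a + 2b + c = 19
  36a + 6b + c = 179
  64a + 8b + c = 319
Solving the system yields a = 5, b = 0, c = -1.
So h(s) = 5s^2 - 1.
Then h(4) = 79.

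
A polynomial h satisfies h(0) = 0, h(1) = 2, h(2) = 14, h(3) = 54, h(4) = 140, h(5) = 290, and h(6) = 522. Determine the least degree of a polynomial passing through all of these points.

Forward differences of the values at s = 0, 1, 2, 3, 4, 5, 6:
  h  : 0  2  14  54  140  290  522
  Δ  : 2  12  40  86  150  232
  Δ^2: 10  28  46  64  82
  Δ^3: 18  18  18  18
  Δ^4: 0  0  0
  Δ^5: 0  0
  Δ^6: 0
The third differences are constant (18) and nonzero, while all higher differences vanish, so the minimal degree is 3.

3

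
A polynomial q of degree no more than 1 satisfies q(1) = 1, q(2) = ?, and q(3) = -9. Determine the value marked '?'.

On equispaced nodes a degree-1 polynomial has vanishing second forward difference, so
  q(1) - 2·q(2) + q(3) = 0.
Substituting the known values and solving for q(2):
  -2·q(2) = 8
  q(2) = -4.

-4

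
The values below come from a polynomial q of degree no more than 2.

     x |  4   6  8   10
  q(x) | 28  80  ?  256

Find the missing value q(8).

The 3 known points determine the degree-2 polynomial uniquely.
Write q(x) = ax^2 + bx + c. Substituting each data point gives a linear system:
  16a + 4b + c = 28
  36a + 6b + c = 80
  100a + 10b + c = 256
Solving the system yields a = 3, b = -4, c = -4.
So q(x) = 3x^2 - 4x - 4.
Then q(8) = 156.

156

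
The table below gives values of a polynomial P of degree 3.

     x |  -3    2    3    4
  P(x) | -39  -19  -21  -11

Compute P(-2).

Write P(x) = ax^3 + bx^2 + cx + d. Substituting each data point gives a linear system:
  -27a + 9b - 3c + d = -39
  8a + 4b + 2c + d = -19
  27a + 9b + 3c + d = -21
  64a + 16b + 4c + d = -11
Solving the system yields a = 1, b = -3, c = -6, d = -3.
So P(x) = x^3 - 3x^2 - 6x - 3.
Then P(-2) = -11.

-11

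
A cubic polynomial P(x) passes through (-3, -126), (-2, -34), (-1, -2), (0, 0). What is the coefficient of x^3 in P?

Write P(x) = ax^3 + bx^2 + cx + d. Substituting each data point gives a linear system:
  -27a + 9b - 3c + d = -126
  -8a + 4b - 2c + d = -34
  -a + b - c + d = -2
  d = 0
Solving the system yields a = 5, b = 0, c = -3, d = 0.
So P(x) = 5x³ - 3x.
The leading coefficient is 5.

5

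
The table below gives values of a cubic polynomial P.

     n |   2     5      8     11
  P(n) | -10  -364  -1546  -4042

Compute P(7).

Using the Lagrange interpolation formula with nodes 2, 5, 8, 11:
  L_0(n) = (n - 5)(n - 8)(n - 11) / -162
  L_1(n) = (n - 2)(n - 8)(n - 11) / 54
  L_2(n) = (n - 2)(n - 5)(n - 11) / -54
  L_3(n) = (n - 2)(n - 5)(n - 8) / 162
Then P(n) = -10·L_0(n) - 364·L_1(n) - 1546·L_2(n) - 4042·L_3(n).
Expanding and collecting terms gives P(n) = -3n^3 - n^2 + 6n + 6.
Evaluating at n = 7: P(7) = -1030.

-1030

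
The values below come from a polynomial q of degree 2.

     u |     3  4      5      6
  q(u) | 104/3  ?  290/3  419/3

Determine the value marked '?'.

The 3 known points determine the degree-2 polynomial uniquely.
Write q(u) = au^2 + bu + c. Substituting each data point gives a linear system:
  9a + 3b + c = 104/3
  25a + 5b + c = 290/3
  36a + 6b + c = 419/3
Solving the system yields a = 4, b = -1, c = 5/3.
So q(u) = 4u^2 - u + 5/3.
Then q(4) = 185/3.

185/3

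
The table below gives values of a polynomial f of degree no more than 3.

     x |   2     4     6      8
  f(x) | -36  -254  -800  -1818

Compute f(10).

-3452

Using the Lagrange interpolation formula with nodes 2, 4, 6, 8:
  L_0(x) = (x - 4)(x - 6)(x - 8) / -48
  L_1(x) = (x - 2)(x - 6)(x - 8) / 16
  L_2(x) = (x - 2)(x - 4)(x - 8) / -16
  L_3(x) = (x - 2)(x - 4)(x - 6) / 48
Then f(x) = -36·L_0(x) - 254·L_1(x) - 800·L_2(x) - 1818·L_3(x).
Expanding and collecting terms gives f(x) = -3x³ - 5x² + 5x - 2.
Evaluating at x = 10: f(10) = -3452.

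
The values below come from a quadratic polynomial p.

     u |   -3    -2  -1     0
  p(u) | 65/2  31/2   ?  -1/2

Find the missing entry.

On equispaced nodes a degree-2 polynomial has vanishing third forward difference, so
  - p(-3) + 3·p(-2) - 3·p(-1) + p(0) = 0.
Substituting the known values and solving for p(-1):
  -3·p(-1) = -27/2
  p(-1) = 9/2.

9/2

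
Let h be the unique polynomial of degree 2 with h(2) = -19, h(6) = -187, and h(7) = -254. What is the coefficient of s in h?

Write h(s) = as^2 + bs + c. Substituting each data point gives a linear system:
  4a + 2b + c = -19
  36a + 6b + c = -187
  49a + 7b + c = -254
Solving the system yields a = -5, b = -2, c = 5.
So h(s) = -5s^2 - 2s + 5.
The coefficient of s is -2.

-2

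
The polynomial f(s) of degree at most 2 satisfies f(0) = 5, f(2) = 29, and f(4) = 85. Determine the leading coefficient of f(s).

4

Write f(s) = as^2 + bs + c. Substituting each data point gives a linear system:
  c = 5
  4a + 2b + c = 29
  16a + 4b + c = 85
Solving the system yields a = 4, b = 4, c = 5.
So f(s) = 4s² + 4s + 5.
The leading coefficient is 4.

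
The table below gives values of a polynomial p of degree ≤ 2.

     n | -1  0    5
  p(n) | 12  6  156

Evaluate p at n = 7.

Write p(n) = an^2 + bn + c. Substituting each data point gives a linear system:
  a - b + c = 12
  c = 6
  25a + 5b + c = 156
Solving the system yields a = 6, b = 0, c = 6.
So p(n) = 6n^2 + 6.
Then p(7) = 300.

300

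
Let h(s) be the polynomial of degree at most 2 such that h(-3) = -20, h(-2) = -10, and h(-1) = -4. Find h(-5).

-52

Using the Lagrange interpolation formula with nodes -3, -2, -1:
  L_0(s) = (s + 2)(s + 1) / 2
  L_1(s) = (s + 3)(s + 1) / -1
  L_2(s) = (s + 3)(s + 2) / 2
Then h(s) = -20·L_0(s) - 10·L_1(s) - 4·L_2(s).
Expanding and collecting terms gives h(s) = -2s^2 - 2.
Evaluating at s = -5: h(-5) = -52.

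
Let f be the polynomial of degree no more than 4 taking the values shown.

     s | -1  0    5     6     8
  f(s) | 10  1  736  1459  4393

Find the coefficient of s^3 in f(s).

0

Write f(s) = as^4 + bs^3 + cs^2 + ds + e. Substituting each data point gives a linear system:
  a - b + c - d + e = 10
  e = 1
  625a + 125b + 25c + 5d + e = 736
  1296a + 216b + 36c + 6d + e = 1459
  4096a + 512b + 64c + 8d + e = 4393
Solving the system yields a = 1, b = 0, c = 5, d = -3, e = 1.
So f(s) = s^4 + 5s^2 - 3s + 1.
The coefficient of s^3 is 0.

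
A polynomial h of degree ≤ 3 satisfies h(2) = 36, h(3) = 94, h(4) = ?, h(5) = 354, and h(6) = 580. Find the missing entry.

196

On equispaced nodes a degree-3 polynomial has vanishing fourth forward difference, so
  h(2) - 4·h(3) + 6·h(4) - 4·h(5) + h(6) = 0.
Substituting the known values and solving for h(4):
  6·h(4) = 1176
  h(4) = 196.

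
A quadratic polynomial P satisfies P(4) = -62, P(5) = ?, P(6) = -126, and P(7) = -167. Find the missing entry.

-91

On equispaced nodes a degree-2 polynomial has vanishing third forward difference, so
  - P(4) + 3·P(5) - 3·P(6) + P(7) = 0.
Substituting the known values and solving for P(5):
  3·P(5) = -273
  P(5) = -91.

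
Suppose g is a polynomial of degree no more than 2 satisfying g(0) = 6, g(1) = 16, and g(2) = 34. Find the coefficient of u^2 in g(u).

Write g(u) = au^2 + bu + c. Substituting each data point gives a linear system:
  c = 6
  a + b + c = 16
  4a + 2b + c = 34
Solving the system yields a = 4, b = 6, c = 6.
So g(u) = 4u² + 6u + 6.
The leading coefficient is 4.

4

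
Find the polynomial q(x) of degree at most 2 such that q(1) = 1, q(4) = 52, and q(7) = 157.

Write q(x) = ax^2 + bx + c. Substituting each data point gives a linear system:
  a + b + c = 1
  16a + 4b + c = 52
  49a + 7b + c = 157
Solving the system yields a = 3, b = 2, c = -4.
So q(x) = 3x^2 + 2x - 4.
Check: q(4) = 52. ✓

q(x) = 3x^2 + 2x - 4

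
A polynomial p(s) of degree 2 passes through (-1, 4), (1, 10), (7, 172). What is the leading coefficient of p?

3

Write p(s) = as^2 + bs + c. Substituting each data point gives a linear system:
  a - b + c = 4
  a + b + c = 10
  49a + 7b + c = 172
Solving the system yields a = 3, b = 3, c = 4.
So p(s) = 3s² + 3s + 4.
The leading coefficient is 3.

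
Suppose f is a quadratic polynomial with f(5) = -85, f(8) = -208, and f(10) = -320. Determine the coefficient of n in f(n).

Write f(n) = an^2 + bn + c. Substituting each data point gives a linear system:
  25a + 5b + c = -85
  64a + 8b + c = -208
  100a + 10b + c = -320
Solving the system yields a = -3, b = -2, c = 0.
So f(n) = -3n^2 - 2n.
The coefficient of n is -2.

-2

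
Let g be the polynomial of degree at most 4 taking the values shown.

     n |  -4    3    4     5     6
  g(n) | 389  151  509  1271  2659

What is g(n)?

g(n) = 2n^4 + n^3 - 4n^2 - n + 1

Write g(n) = an^4 + bn^3 + cn^2 + dn + e. Substituting each data point gives a linear system:
  256a - 64b + 16c - 4d + e = 389
  81a + 27b + 9c + 3d + e = 151
  256a + 64b + 16c + 4d + e = 509
  625a + 125b + 25c + 5d + e = 1271
  1296a + 216b + 36c + 6d + e = 2659
Solving the system yields a = 2, b = 1, c = -4, d = -1, e = 1.
So g(n) = 2n^4 + n^3 - 4n^2 - n + 1.
Check: g(3) = 151. ✓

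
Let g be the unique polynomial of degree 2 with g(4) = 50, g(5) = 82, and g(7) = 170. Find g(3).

26

Write g(u) = au^2 + bu + c. Substituting each data point gives a linear system:
  16a + 4b + c = 50
  25a + 5b + c = 82
  49a + 7b + c = 170
Solving the system yields a = 4, b = -4, c = 2.
So g(u) = 4u^2 - 4u + 2.
Then g(3) = 26.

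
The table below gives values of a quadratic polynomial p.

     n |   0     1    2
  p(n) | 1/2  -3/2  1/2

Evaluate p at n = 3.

13/2

Write p(n) = an^2 + bn + c. Substituting each data point gives a linear system:
  c = 1/2
  a + b + c = -3/2
  4a + 2b + c = 1/2
Solving the system yields a = 2, b = -4, c = 1/2.
So p(n) = 2n² - 4n + 1/2.
Then p(3) = 13/2.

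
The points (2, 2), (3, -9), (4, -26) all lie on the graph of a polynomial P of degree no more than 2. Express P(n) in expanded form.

Using the Lagrange interpolation formula with nodes 2, 3, 4:
  L_0(n) = (n - 3)(n - 4) / 2
  L_1(n) = (n - 2)(n - 4) / -1
  L_2(n) = (n - 2)(n - 3) / 2
Then P(n) = 2·L_0(n) - 9·L_1(n) - 26·L_2(n).
Expanding and collecting terms gives P(n) = -3n² + 4n + 6.
Check: P(4) = -26. ✓

P(n) = -3n^2 + 4n + 6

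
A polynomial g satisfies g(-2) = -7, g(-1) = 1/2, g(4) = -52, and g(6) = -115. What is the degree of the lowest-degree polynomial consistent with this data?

Divided differences on the nodes -2, -1, 4, 6:
  order 0: -7  1/2  -52  -115
  order 1: 15/2  -21/2  -63/2
  order 2: -3  -3
  order 3: 0
The order-2 divided differences are all -3 (nonzero) and every higher order vanishes, so the data lies on a polynomial of degree exactly 2.

2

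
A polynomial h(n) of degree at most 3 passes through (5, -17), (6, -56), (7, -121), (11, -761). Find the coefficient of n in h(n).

Write h(n) = an^3 + bn^2 + cn + d. Substituting each data point gives a linear system:
  125a + 25b + 5c + d = -17
  216a + 36b + 6c + d = -56
  343a + 49b + 7c + d = -121
  1331a + 121b + 11c + d = -761
Solving the system yields a = -1, b = 5, c = -3, d = -2.
So h(n) = -n^3 + 5n^2 - 3n - 2.
The coefficient of n is -3.

-3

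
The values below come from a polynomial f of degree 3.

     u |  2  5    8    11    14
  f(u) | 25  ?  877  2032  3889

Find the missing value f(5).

The 4 known points determine the degree-3 polynomial uniquely.
Write f(u) = au^3 + bu^2 + cu + d. Substituting each data point gives a linear system:
  8a + 4b + 2c + d = 25
  512a + 64b + 8c + d = 877
  1331a + 121b + 11c + d = 2032
  2744a + 196b + 14c + d = 3889
Solving the system yields a = 1, b = 6, c = -2, d = -3.
So f(u) = u³ + 6u² - 2u - 3.
Then f(5) = 262.

262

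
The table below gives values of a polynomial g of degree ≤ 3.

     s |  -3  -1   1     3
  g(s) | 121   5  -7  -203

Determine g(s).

Using the Lagrange interpolation formula with nodes -3, -1, 1, 3:
  L_0(s) = (s + 1)(s - 1)(s - 3) / -48
  L_1(s) = (s + 3)(s - 1)(s - 3) / 16
  L_2(s) = (s + 3)(s + 1)(s - 3) / -16
  L_3(s) = (s + 3)(s + 1)(s - 1) / 48
Then g(s) = 121·L_0(s) + 5·L_1(s) - 7·L_2(s) - 203·L_3(s).
Expanding and collecting terms gives g(s) = -6s^3 - 5s^2 + 4.
Check: g(-1) = 5. ✓

g(s) = -6s^3 - 5s^2 + 4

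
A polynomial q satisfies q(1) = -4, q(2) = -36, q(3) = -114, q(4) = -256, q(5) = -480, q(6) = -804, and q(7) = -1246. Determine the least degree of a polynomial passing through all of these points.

Forward differences of the values at x = 1, 2, 3, 4, 5, 6, 7:
  q  : -4  -36  -114  -256  -480  -804  -1246
  Δ  : -32  -78  -142  -224  -324  -442
  Δ^2: -46  -64  -82  -100  -118
  Δ^3: -18  -18  -18  -18
  Δ^4: 0  0  0
  Δ^5: 0  0
  Δ^6: 0
The third differences are constant (-18) and nonzero, while all higher differences vanish, so the minimal degree is 3.

3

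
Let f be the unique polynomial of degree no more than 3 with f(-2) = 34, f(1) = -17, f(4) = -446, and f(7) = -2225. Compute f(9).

-4641

Write f(s) = as^3 + bs^2 + cs + d. Substituting each data point gives a linear system:
  -8a + 4b - 2c + d = 34
  a + b + c + d = -17
  64a + 16b + 4c + d = -446
  343a + 49b + 7c + d = -2225
Solving the system yields a = -6, b = -3, c = -2, d = -6.
So f(s) = -6s^3 - 3s^2 - 2s - 6.
Then f(9) = -4641.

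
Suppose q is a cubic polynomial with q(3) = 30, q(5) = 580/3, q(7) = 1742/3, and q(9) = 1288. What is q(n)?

Write q(n) = an^3 + bn^2 + cn + d. Substituting each data point gives a linear system:
  27a + 9b + 3c + d = 30
  125a + 25b + 5c + d = 580/3
  343a + 49b + 7c + d = 1742/3
  729a + 81b + 9c + d = 1288
Solving the system yields a = 2, b = -2, c = -1/3, d = -5.
So q(n) = 2n^3 - 2n^2 - (1/3)n - 5.
Check: q(5) = 580/3. ✓

q(n) = 2n^3 - 2n^2 - (1/3)n - 5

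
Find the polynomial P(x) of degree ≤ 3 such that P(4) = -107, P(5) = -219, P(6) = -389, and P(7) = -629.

Write P(x) = ax^3 + bx^2 + cx + d. Substituting each data point gives a linear system:
  64a + 16b + 4c + d = -107
  125a + 25b + 5c + d = -219
  216a + 36b + 6c + d = -389
  343a + 49b + 7c + d = -629
Solving the system yields a = -2, b = 1, c = 1, d = 1.
So P(x) = -2x^3 + x^2 + x + 1.
Check: P(6) = -389. ✓

P(x) = -2x^3 + x^2 + x + 1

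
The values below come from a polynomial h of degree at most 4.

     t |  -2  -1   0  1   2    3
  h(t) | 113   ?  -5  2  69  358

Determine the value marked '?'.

The 5 known points determine the degree-4 polynomial uniquely.
Write h(t) = at^4 + bt^3 + ct^2 + dt + e. Substituting each data point gives a linear system:
  16a - 8b + 4c - 2d + e = 113
  e = -5
  a + b + c + d + e = 2
  16a + 8b + 4c + 2d + e = 69
  81a + 27b + 9c + 3d + e = 358
Solving the system yields a = 5, b = -3, c = 4, d = 1, e = -5.
So h(t) = 5t⁴ - 3t³ + 4t² + t - 5.
Then h(-1) = 6.

6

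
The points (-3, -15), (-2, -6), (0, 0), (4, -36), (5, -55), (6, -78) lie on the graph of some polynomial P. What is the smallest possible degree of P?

Divided differences on the nodes -3, -2, 0, 4, 5, 6:
  order 0: -15  -6  0  -36  -55  -78
  order 1: 9  3  -9  -19  -23
  order 2: -2  -2  -2  -2
  order 3: 0  0  0
  order 4: 0  0
  order 5: 0
The order-2 divided differences are all -2 (nonzero) and every higher order vanishes, so the data lies on a polynomial of degree exactly 2.

2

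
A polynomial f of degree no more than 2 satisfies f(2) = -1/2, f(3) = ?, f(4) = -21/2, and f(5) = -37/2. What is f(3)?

On equispaced nodes a degree-2 polynomial has vanishing third forward difference, so
  - f(2) + 3·f(3) - 3·f(4) + f(5) = 0.
Substituting the known values and solving for f(3):
  3·f(3) = -27/2
  f(3) = -9/2.

-9/2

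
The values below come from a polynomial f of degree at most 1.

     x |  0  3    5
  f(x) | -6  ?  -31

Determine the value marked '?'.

-21

The 2 known points determine the degree-1 polynomial uniquely.
Write f(x) = ax + b. Substituting each data point gives a linear system:
  b = -6
  5a + b = -31
Solving the system yields a = -5, b = -6.
So f(x) = -5x - 6.
Then f(3) = -21.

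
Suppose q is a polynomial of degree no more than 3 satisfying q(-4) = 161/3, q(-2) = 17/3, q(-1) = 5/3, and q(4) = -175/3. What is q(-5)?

329/3

Using the Lagrange interpolation formula with nodes -4, -2, -1, 4:
  L_0(n) = (n + 2)(n + 1)(n - 4) / -48
  L_1(n) = (n + 4)(n + 1)(n - 4) / 12
  L_2(n) = (n + 4)(n + 2)(n - 4) / -15
  L_3(n) = (n + 4)(n + 2)(n + 1) / 240
Then q(n) = 161/3·L_0(n) + 17/3·L_1(n) + 5/3·L_2(n) - 175/3·L_3(n).
Expanding and collecting terms gives q(n) = -n^3 - (1/3)n^2 + 2n + 3.
Evaluating at n = -5: q(-5) = 329/3.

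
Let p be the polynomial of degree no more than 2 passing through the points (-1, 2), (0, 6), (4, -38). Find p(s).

p(s) = -3s^2 + s + 6

Write p(s) = as^2 + bs + c. Substituting each data point gives a linear system:
  a - b + c = 2
  c = 6
  16a + 4b + c = -38
Solving the system yields a = -3, b = 1, c = 6.
So p(s) = -3s^2 + s + 6.
Check: p(0) = 6. ✓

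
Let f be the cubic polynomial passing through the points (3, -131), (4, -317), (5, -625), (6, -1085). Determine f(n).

Write f(n) = an^3 + bn^2 + cn + d. Substituting each data point gives a linear system:
  27a + 9b + 3c + d = -131
  64a + 16b + 4c + d = -317
  125a + 25b + 5c + d = -625
  216a + 36b + 6c + d = -1085
Solving the system yields a = -5, b = -1, c = 6, d = -5.
So f(n) = -5n^3 - n^2 + 6n - 5.
Check: f(5) = -625. ✓

f(n) = -5n^3 - n^2 + 6n - 5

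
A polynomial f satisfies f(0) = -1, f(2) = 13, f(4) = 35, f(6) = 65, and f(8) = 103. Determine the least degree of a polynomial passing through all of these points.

2

Forward differences of the values at u = 0, 2, 4, 6, 8:
  f  : -1  13  35  65  103
  Δ  : 14  22  30  38
  Δ^2: 8  8  8
  Δ^3: 0  0
  Δ^4: 0
The second differences are constant (8) and nonzero, while all higher differences vanish, so the minimal degree is 2.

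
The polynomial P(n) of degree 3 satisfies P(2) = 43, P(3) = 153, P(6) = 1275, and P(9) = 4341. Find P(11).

Using the Lagrange interpolation formula with nodes 2, 3, 6, 9:
  L_0(n) = (n - 3)(n - 6)(n - 9) / -28
  L_1(n) = (n - 2)(n - 6)(n - 9) / 18
  L_2(n) = (n - 2)(n - 3)(n - 9) / -36
  L_3(n) = (n - 2)(n - 3)(n - 6) / 126
Then P(n) = 43·L_0(n) + 153·L_1(n) + 1275·L_2(n) + 4341·L_3(n).
Expanding and collecting terms gives P(n) = 6n^3 - 4n + 3.
Evaluating at n = 11: P(11) = 7945.

7945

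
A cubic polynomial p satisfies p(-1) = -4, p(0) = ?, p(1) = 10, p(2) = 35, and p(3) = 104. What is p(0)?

5

On equispaced nodes a degree-3 polynomial has vanishing fourth forward difference, so
  p(-1) - 4·p(0) + 6·p(1) - 4·p(2) + p(3) = 0.
Substituting the known values and solving for p(0):
  -4·p(0) = -20
  p(0) = 5.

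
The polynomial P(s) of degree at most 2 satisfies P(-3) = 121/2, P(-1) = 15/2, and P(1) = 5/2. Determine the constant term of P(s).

Write P(s) = as^2 + bs + c. Substituting each data point gives a linear system:
  9a - 3b + c = 121/2
  a - b + c = 15/2
  a + b + c = 5/2
Solving the system yields a = 6, b = -5/2, c = -1.
So P(s) = 6s^2 - (5/2)s - 1.
The constant term is -1.

-1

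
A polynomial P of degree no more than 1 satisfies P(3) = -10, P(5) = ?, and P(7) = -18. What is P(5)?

The 2 known points determine the degree-1 polynomial uniquely.
Write P(s) = as + b. Substituting each data point gives a linear system:
  3a + b = -10
  7a + b = -18
Solving the system yields a = -2, b = -4.
So P(s) = -2s - 4.
Then P(5) = -14.

-14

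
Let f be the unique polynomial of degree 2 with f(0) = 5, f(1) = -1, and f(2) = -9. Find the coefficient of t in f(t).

-5

Write f(t) = at^2 + bt + c. Substituting each data point gives a linear system:
  c = 5
  a + b + c = -1
  4a + 2b + c = -9
Solving the system yields a = -1, b = -5, c = 5.
So f(t) = -t^2 - 5t + 5.
The coefficient of t is -5.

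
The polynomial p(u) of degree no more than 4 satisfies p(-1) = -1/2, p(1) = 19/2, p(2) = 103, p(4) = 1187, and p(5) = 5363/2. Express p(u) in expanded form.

p(u) = 3u^4 + 6u^3 + (5/2)u^2 - u - 1

Write p(u) = au^4 + bu^3 + cu^2 + du + e. Substituting each data point gives a linear system:
  a - b + c - d + e = -1/2
  a + b + c + d + e = 19/2
  16a + 8b + 4c + 2d + e = 103
  256a + 64b + 16c + 4d + e = 1187
  625a + 125b + 25c + 5d + e = 5363/2
Solving the system yields a = 3, b = 6, c = 5/2, d = -1, e = -1.
So p(u) = 3u^4 + 6u^3 + (5/2)u^2 - u - 1.
Check: p(1) = 19/2. ✓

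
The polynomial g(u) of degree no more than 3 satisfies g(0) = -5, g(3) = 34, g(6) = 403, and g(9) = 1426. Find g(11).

7894/3

Write g(u) = au^3 + bu^2 + cu + d. Substituting each data point gives a linear system:
  d = -5
  27a + 9b + 3c + d = 34
  216a + 36b + 6c + d = 403
  729a + 81b + 9c + d = 1426
Solving the system yields a = 2, b = 1/3, c = -6, d = -5.
So g(u) = 2u^3 + (1/3)u^2 - 6u - 5.
Then g(11) = 7894/3.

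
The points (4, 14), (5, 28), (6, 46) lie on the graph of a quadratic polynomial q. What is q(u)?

q(u) = 2u^2 - 4u - 2

Using the Lagrange interpolation formula with nodes 4, 5, 6:
  L_0(u) = (u - 5)(u - 6) / 2
  L_1(u) = (u - 4)(u - 6) / -1
  L_2(u) = (u - 4)(u - 5) / 2
Then q(u) = 14·L_0(u) + 28·L_1(u) + 46·L_2(u).
Expanding and collecting terms gives q(u) = 2u^2 - 4u - 2.
Check: q(4) = 14. ✓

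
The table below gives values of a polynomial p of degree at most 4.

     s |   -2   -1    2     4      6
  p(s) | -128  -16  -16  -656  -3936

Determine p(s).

p(s) = -4s^4 + 6s^3 - 2s^2 + 4s

Write p(s) = as^4 + bs^3 + cs^2 + ds + e. Substituting each data point gives a linear system:
  16a - 8b + 4c - 2d + e = -128
  a - b + c - d + e = -16
  16a + 8b + 4c + 2d + e = -16
  256a + 64b + 16c + 4d + e = -656
  1296a + 216b + 36c + 6d + e = -3936
Solving the system yields a = -4, b = 6, c = -2, d = 4, e = 0.
So p(s) = -4s⁴ + 6s³ - 2s² + 4s.
Check: p(-1) = -16. ✓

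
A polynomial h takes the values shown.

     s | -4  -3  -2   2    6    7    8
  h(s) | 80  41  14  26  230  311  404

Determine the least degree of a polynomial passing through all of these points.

Divided differences on the nodes -4, -3, -2, 2, 6, 7, 8:
  order 0: 80  41  14  26  230  311  404
  order 1: -39  -27  3  51  81  93
  order 2: 6  6  6  6  6
  order 3: 0  0  0  0
  order 4: 0  0  0
  order 5: 0  0
  order 6: 0
The order-2 divided differences are all 6 (nonzero) and every higher order vanishes, so the data lies on a polynomial of degree exactly 2.

2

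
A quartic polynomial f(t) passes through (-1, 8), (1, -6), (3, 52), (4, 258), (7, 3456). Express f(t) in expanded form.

f(t) = 2t^4 - 4t^3 + t^2 - 3t - 2

Write f(t) = at^4 + bt^3 + ct^2 + dt + e. Substituting each data point gives a linear system:
  a - b + c - d + e = 8
  a + b + c + d + e = -6
  81a + 27b + 9c + 3d + e = 52
  256a + 64b + 16c + 4d + e = 258
  2401a + 343b + 49c + 7d + e = 3456
Solving the system yields a = 2, b = -4, c = 1, d = -3, e = -2.
So f(t) = 2t^4 - 4t^3 + t^2 - 3t - 2.
Check: f(-1) = 8. ✓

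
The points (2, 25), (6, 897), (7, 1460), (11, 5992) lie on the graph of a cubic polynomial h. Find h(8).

Using the Lagrange interpolation formula with nodes 2, 6, 7, 11:
  L_0(x) = (x - 6)(x - 7)(x - 11) / -180
  L_1(x) = (x - 2)(x - 7)(x - 11) / 20
  L_2(x) = (x - 2)(x - 6)(x - 11) / -20
  L_3(x) = (x - 2)(x - 6)(x - 7) / 180
Then h(x) = 25·L_0(x) + 897·L_1(x) + 1460·L_2(x) + 5992·L_3(x).
Expanding and collecting terms gives h(x) = 5x³ - 6x² + 6x - 3.
Evaluating at x = 8: h(8) = 2221.

2221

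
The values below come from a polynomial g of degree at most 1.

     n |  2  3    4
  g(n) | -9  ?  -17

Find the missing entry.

-13

On equispaced nodes a degree-1 polynomial has vanishing second forward difference, so
  g(2) - 2·g(3) + g(4) = 0.
Substituting the known values and solving for g(3):
  -2·g(3) = 26
  g(3) = -13.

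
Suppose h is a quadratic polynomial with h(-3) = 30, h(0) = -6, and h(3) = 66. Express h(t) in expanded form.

Write h(t) = at^2 + bt + c. Substituting each data point gives a linear system:
  9a - 3b + c = 30
  c = -6
  9a + 3b + c = 66
Solving the system yields a = 6, b = 6, c = -6.
So h(t) = 6t^2 + 6t - 6.
Check: h(-3) = 30. ✓

h(t) = 6t^2 + 6t - 6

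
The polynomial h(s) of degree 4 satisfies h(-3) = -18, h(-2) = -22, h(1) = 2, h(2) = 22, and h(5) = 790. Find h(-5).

260

Using the Lagrange interpolation formula with nodes -3, -2, 1, 2, 5:
  L_0(s) = (s + 2)(s - 1)(s - 2)(s - 5) / 160
  L_1(s) = (s + 3)(s - 1)(s - 2)(s - 5) / -84
  L_2(s) = (s + 3)(s + 2)(s - 2)(s - 5) / 48
  L_3(s) = (s + 3)(s + 2)(s - 1)(s - 5) / -60
  L_4(s) = (s + 3)(s + 2)(s - 1)(s - 2) / 672
Then h(s) = -18·L_0(s) - 22·L_1(s) + 2·L_2(s) + 22·L_3(s) + 790·L_4(s).
Expanding and collecting terms gives h(s) = s^4 + 2s^3 - 4s^2 + 3s.
Evaluating at s = -5: h(-5) = 260.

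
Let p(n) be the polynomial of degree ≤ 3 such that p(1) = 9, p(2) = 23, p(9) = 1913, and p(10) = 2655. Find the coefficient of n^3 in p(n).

3

Write p(n) = an^3 + bn^2 + cn + d. Substituting each data point gives a linear system:
  a + b + c + d = 9
  8a + 4b + 2c + d = 23
  729a + 81b + 9c + d = 1913
  1000a + 100b + 10c + d = 2655
Solving the system yields a = 3, b = -4, c = 5, d = 5.
So p(n) = 3n³ - 4n² + 5n + 5.
The leading coefficient is 3.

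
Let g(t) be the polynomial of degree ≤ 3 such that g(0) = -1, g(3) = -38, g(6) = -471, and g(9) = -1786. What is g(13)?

-17254/3

Using the Lagrange interpolation formula with nodes 0, 3, 6, 9:
  L_0(t) = (t - 3)(t - 6)(t - 9) / -162
  L_1(t) = t(t - 6)(t - 9) / 54
  L_2(t) = t(t - 3)(t - 9) / -54
  L_3(t) = t(t - 3)(t - 6) / 162
Then g(t) = -1·L_0(t) - 38·L_1(t) - 471·L_2(t) - 1786·L_3(t).
Expanding and collecting terms gives g(t) = -3t^3 + 5t^2 - (1/3)t - 1.
Evaluating at t = 13: g(13) = -17254/3.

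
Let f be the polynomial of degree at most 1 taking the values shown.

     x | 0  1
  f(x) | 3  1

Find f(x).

Write f(x) = ax + b. Substituting each data point gives a linear system:
  b = 3
  a + b = 1
Solving the system yields a = -2, b = 3.
So f(x) = -2x + 3.
Check: f(1) = 1. ✓

f(x) = -2x + 3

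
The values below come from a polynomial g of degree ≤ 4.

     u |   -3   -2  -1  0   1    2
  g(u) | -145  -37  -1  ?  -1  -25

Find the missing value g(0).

On equispaced nodes a degree-4 polynomial has vanishing fifth forward difference, so
  - g(-3) + 5·g(-2) - 10·g(-1) + 10·g(0) - 5·g(1) + g(2) = 0.
Substituting the known values and solving for g(0):
  10·g(0) = 50
  g(0) = 5.

5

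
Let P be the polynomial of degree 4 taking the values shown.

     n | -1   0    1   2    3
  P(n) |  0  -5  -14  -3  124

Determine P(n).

P(n) = 3n^4 - 2n^3 - 5n^2 - 5n - 5

Using the Lagrange interpolation formula with nodes -1, 0, 1, 2, 3:
  L_0(n) = n(n - 1)(n - 2)(n - 3) / 24
  L_1(n) = (n + 1)(n - 1)(n - 2)(n - 3) / -6
  L_2(n) = (n + 1)n(n - 2)(n - 3) / 4
  L_3(n) = (n + 1)n(n - 1)(n - 3) / -6
  L_4(n) = (n + 1)n(n - 1)(n - 2) / 24
Then P(n) = 0·L_0(n) - 5·L_1(n) - 14·L_2(n) - 3·L_3(n) + 124·L_4(n).
Expanding and collecting terms gives P(n) = 3n^4 - 2n^3 - 5n^2 - 5n - 5.
Check: P(2) = -3. ✓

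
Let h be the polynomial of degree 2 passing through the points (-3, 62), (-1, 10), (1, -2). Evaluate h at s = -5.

154

Write h(s) = as^2 + bs + c. Substituting each data point gives a linear system:
  9a - 3b + c = 62
  a - b + c = 10
  a + b + c = -2
Solving the system yields a = 5, b = -6, c = -1.
So h(s) = 5s^2 - 6s - 1.
Then h(-5) = 154.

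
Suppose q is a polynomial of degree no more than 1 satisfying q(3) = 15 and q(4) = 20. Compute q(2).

Using the Lagrange interpolation formula with nodes 3, 4:
  L_0(n) = (n - 4) / -1
  L_1(n) = (n - 3) / 1
Then q(n) = 15·L_0(n) + 20·L_1(n).
Expanding and collecting terms gives q(n) = 5n.
Evaluating at n = 2: q(2) = 10.

10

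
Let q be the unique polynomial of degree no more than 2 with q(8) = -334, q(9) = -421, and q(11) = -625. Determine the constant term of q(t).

2

Write q(t) = at^2 + bt + c. Substituting each data point gives a linear system:
  64a + 8b + c = -334
  81a + 9b + c = -421
  121a + 11b + c = -625
Solving the system yields a = -5, b = -2, c = 2.
So q(t) = -5t² - 2t + 2.
The constant term is 2.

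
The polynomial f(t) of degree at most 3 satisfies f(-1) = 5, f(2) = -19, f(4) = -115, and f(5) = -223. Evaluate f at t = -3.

81

Write f(t) = at^3 + bt^2 + ct + d. Substituting each data point gives a linear system:
  -a + b - c + d = 5
  8a + 4b + 2c + d = -19
  64a + 16b + 4c + d = -115
  125a + 25b + 5c + d = -223
Solving the system yields a = -2, b = 2, c = -4, d = -3.
So f(t) = -2t^3 + 2t^2 - 4t - 3.
Then f(-3) = 81.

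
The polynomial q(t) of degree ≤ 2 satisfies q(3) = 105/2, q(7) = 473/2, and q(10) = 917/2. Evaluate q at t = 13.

Using the Lagrange interpolation formula with nodes 3, 7, 10:
  L_0(t) = (t - 7)(t - 10) / 28
  L_1(t) = (t - 3)(t - 10) / -12
  L_2(t) = (t - 3)(t - 7) / 21
Then q(t) = 105/2·L_0(t) + 473/2·L_1(t) + 917/2·L_2(t).
Expanding and collecting terms gives q(t) = 4t^2 + 6t - 3/2.
Evaluating at t = 13: q(13) = 1505/2.

1505/2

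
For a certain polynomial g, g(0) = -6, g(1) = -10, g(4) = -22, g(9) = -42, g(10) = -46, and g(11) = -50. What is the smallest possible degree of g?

Divided differences on the nodes 0, 1, 4, 9, 10, 11:
  order 0: -6  -10  -22  -42  -46  -50
  order 1: -4  -4  -4  -4  -4
  order 2: 0  0  0  0
  order 3: 0  0  0
  order 4: 0  0
  order 5: 0
The order-1 divided differences are all -4 (nonzero) and every higher order vanishes, so the data lies on a polynomial of degree exactly 1.

1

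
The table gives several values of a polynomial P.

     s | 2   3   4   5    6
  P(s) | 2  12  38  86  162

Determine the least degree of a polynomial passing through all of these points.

3

Forward differences of the values at s = 2, 3, 4, 5, 6:
  P  : 2  12  38  86  162
  Δ  : 10  26  48  76
  Δ^2: 16  22  28
  Δ^3: 6  6
  Δ^4: 0
The third differences are constant (6) and nonzero, while all higher differences vanish, so the minimal degree is 3.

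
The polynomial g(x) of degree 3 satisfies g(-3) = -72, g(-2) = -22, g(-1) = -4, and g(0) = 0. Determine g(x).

Write g(x) = ax^3 + bx^2 + cx + d. Substituting each data point gives a linear system:
  -27a + 9b - 3c + d = -72
  -8a + 4b - 2c + d = -22
  -a + b - c + d = -4
  d = 0
Solving the system yields a = 3, b = 2, c = 3, d = 0.
So g(x) = 3x³ + 2x² + 3x.
Check: g(-1) = -4. ✓

g(x) = 3x^3 + 2x^2 + 3x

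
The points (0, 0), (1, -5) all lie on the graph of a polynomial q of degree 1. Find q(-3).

Write q(u) = au + b. Substituting each data point gives a linear system:
  b = 0
  a + b = -5
Solving the system yields a = -5, b = 0.
So q(u) = -5u.
Then q(-3) = 15.

15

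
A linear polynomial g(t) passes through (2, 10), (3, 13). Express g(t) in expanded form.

g(t) = 3t + 4

Write g(t) = at + b. Substituting each data point gives a linear system:
  2a + b = 10
  3a + b = 13
Solving the system yields a = 3, b = 4.
So g(t) = 3t + 4.
Check: g(2) = 10. ✓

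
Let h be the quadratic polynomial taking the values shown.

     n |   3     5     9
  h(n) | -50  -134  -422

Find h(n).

Using the Lagrange interpolation formula with nodes 3, 5, 9:
  L_0(n) = (n - 5)(n - 9) / 12
  L_1(n) = (n - 3)(n - 9) / -8
  L_2(n) = (n - 3)(n - 5) / 24
Then h(n) = -50·L_0(n) - 134·L_1(n) - 422·L_2(n).
Expanding and collecting terms gives h(n) = -5n^2 - 2n + 1.
Check: h(9) = -422. ✓

h(n) = -5n^2 - 2n + 1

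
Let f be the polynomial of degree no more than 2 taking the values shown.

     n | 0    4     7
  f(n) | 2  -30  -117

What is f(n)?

f(n) = -3n^2 + 4n + 2

Write f(n) = an^2 + bn + c. Substituting each data point gives a linear system:
  c = 2
  16a + 4b + c = -30
  49a + 7b + c = -117
Solving the system yields a = -3, b = 4, c = 2.
So f(n) = -3n^2 + 4n + 2.
Check: f(0) = 2. ✓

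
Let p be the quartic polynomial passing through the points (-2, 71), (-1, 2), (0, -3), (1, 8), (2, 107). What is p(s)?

p(s) = 5s^4 + 2s^3 + 3s^2 + s - 3

Write p(s) = as^4 + bs^3 + cs^2 + ds + e. Substituting each data point gives a linear system:
  16a - 8b + 4c - 2d + e = 71
  a - b + c - d + e = 2
  e = -3
  a + b + c + d + e = 8
  16a + 8b + 4c + 2d + e = 107
Solving the system yields a = 5, b = 2, c = 3, d = 1, e = -3.
So p(s) = 5s^4 + 2s^3 + 3s^2 + s - 3.
Check: p(-2) = 71. ✓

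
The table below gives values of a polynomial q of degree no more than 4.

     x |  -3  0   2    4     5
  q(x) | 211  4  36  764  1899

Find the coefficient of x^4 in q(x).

3

Write q(x) = ax^4 + bx^3 + cx^2 + dx + e. Substituting each data point gives a linear system:
  81a - 27b + 9c - 3d + e = 211
  e = 4
  16a + 8b + 4c + 2d + e = 36
  256a + 64b + 16c + 4d + e = 764
  625a + 125b + 25c + 5d + e = 1899
Solving the system yields a = 3, b = 1, c = -3, d = -6, e = 4.
So q(x) = 3x^4 + x^3 - 3x^2 - 6x + 4.
The leading coefficient is 3.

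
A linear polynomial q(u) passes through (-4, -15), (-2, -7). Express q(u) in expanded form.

q(u) = 4u + 1

Using the Lagrange interpolation formula with nodes -4, -2:
  L_0(u) = (u + 2) / -2
  L_1(u) = (u + 4) / 2
Then q(u) = -15·L_0(u) - 7·L_1(u).
Expanding and collecting terms gives q(u) = 4u + 1.
Check: q(-4) = -15. ✓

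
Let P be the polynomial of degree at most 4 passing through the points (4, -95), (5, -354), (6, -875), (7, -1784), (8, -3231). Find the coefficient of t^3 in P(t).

1

Write P(t) = at^4 + bt^3 + ct^2 + dt + e. Substituting each data point gives a linear system:
  256a + 64b + 16c + 4d + e = -95
  625a + 125b + 25c + 5d + e = -354
  1296a + 216b + 36c + 6d + e = -875
  2401a + 343b + 49c + 7d + e = -1784
  4096a + 512b + 64c + 8d + e = -3231
Solving the system yields a = -1, b = 1, c = 5, d = 4, e = 1.
So P(t) = -t⁴ + t³ + 5t² + 4t + 1.
The coefficient of t^3 is 1.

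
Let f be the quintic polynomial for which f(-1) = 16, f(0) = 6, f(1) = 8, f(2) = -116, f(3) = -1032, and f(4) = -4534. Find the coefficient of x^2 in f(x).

Write f(x) = ax^5 + bx^4 + cx^3 + dx^2 + ex + k. Substituting each data point gives a linear system:
  -a + b - c + d - e + k = 16
  k = 6
  a + b + c + d + e + k = 8
  32a + 16b + 8c + 4d + 2e + k = -116
  243a + 81b + 27c + 9d + 3e + k = -1032
  1024a + 256b + 64c + 16d + 4e + k = -4534
Solving the system yields a = -5, b = 3, c = -4, d = 3, e = 5, k = 6.
So f(x) = -5x^5 + 3x^4 - 4x^3 + 3x^2 + 5x + 6.
The coefficient of x^2 is 3.

3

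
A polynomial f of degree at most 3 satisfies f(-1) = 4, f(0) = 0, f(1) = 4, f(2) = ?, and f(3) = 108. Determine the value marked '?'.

34

On equispaced nodes a degree-3 polynomial has vanishing fourth forward difference, so
  f(-1) - 4·f(0) + 6·f(1) - 4·f(2) + f(3) = 0.
Substituting the known values and solving for f(2):
  -4·f(2) = -136
  f(2) = 34.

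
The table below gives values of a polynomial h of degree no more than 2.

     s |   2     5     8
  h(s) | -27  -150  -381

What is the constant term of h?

-5

Write h(s) = as^2 + bs + c. Substituting each data point gives a linear system:
  4a + 2b + c = -27
  25a + 5b + c = -150
  64a + 8b + c = -381
Solving the system yields a = -6, b = 1, c = -5.
So h(s) = -6s² + s - 5.
The constant term is -5.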